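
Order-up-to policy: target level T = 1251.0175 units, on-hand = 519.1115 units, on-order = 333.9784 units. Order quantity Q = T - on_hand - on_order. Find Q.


Inventory position = OH + OO = 519.1115 + 333.9784 = 853.0899
Q = 1251.0175 - 853.0899 = 397.9276

397.9276 units


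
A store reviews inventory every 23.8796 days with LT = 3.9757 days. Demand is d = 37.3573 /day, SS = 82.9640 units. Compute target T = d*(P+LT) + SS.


P + LT = 27.8553
d*(P+LT) = 37.3573 * 27.8553 = 1040.5988
T = 1040.5988 + 82.9640 = 1123.5628

1123.5628 units


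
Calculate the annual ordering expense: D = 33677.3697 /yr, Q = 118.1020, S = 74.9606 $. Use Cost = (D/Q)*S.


Number of orders = D/Q = 285.1549
Cost = 285.1549 * 74.9606 = 21375.3860

21375.3860 $/yr


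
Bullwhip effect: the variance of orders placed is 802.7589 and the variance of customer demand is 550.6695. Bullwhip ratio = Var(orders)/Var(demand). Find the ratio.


BW = 802.7589 / 550.6695 = 1.4578

1.4578


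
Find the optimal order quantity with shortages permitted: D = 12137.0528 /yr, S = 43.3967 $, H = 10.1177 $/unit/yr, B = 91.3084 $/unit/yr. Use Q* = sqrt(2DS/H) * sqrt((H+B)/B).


sqrt(2DS/H) = 322.6704
sqrt((H+B)/B) = 1.0539
Q* = 322.6704 * 1.0539 = 340.0780

340.0780 units


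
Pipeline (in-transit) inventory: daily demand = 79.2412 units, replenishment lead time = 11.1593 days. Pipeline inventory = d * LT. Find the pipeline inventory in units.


Pipeline = 79.2412 * 11.1593 = 884.2763

884.2763 units


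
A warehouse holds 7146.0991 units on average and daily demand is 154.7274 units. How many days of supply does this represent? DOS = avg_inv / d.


DOS = 7146.0991 / 154.7274 = 46.1851

46.1851 days


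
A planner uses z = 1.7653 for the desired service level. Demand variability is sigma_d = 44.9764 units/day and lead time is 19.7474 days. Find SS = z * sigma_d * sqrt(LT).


sqrt(LT) = sqrt(19.7474) = 4.4438
SS = 1.7653 * 44.9764 * 4.4438 = 352.8240

352.8240 units


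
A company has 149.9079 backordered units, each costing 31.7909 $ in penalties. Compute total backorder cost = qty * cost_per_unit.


Total = 149.9079 * 31.7909 = 4765.7071

4765.7071 $


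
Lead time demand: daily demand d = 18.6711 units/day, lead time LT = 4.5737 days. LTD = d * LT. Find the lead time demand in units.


LTD = 18.6711 * 4.5737 = 85.3960

85.3960 units


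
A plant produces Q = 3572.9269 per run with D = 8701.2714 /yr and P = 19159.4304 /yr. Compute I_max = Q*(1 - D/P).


D/P = 0.4542
1 - D/P = 0.5458
I_max = 3572.9269 * 0.5458 = 1950.2791

1950.2791 units


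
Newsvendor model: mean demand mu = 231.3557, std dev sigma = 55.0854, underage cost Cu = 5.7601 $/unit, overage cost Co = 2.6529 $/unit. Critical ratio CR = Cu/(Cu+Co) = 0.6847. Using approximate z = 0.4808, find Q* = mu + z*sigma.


CR = Cu/(Cu+Co) = 5.7601/(5.7601+2.6529) = 0.6847
z = 0.4808
Q* = 231.3557 + 0.4808 * 55.0854 = 257.8408

257.8408 units


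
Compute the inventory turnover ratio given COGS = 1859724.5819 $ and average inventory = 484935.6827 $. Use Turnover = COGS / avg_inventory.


Turnover = 1859724.5819 / 484935.6827 = 3.8350

3.8350


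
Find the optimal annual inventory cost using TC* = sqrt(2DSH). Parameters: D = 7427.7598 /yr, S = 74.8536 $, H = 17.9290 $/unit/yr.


2*D*S*H = 19936852.9671
TC* = sqrt(19936852.9671) = 4465.0703

4465.0703 $/yr


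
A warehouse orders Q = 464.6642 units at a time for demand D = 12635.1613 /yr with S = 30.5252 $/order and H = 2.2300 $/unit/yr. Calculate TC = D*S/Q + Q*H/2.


Ordering cost = D*S/Q = 830.0421
Holding cost = Q*H/2 = 518.1006
TC = 830.0421 + 518.1006 = 1348.1426

1348.1426 $/yr


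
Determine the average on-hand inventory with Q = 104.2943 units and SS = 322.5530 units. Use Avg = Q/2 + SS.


Q/2 = 52.1472
Avg = 52.1472 + 322.5530 = 374.7002

374.7002 units


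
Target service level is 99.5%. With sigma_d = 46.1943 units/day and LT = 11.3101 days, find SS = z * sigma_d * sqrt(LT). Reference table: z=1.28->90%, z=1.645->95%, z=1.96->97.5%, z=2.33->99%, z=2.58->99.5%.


From the table, SL = 99.5% corresponds to z = 2.58
sqrt(LT) = sqrt(11.3101) = 3.3630
SS = 2.58 * 46.1943 * 3.3630 = 400.8126

400.8126 units


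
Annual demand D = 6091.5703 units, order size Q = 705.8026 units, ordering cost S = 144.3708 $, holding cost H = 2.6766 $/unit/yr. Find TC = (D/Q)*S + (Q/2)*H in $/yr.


Ordering cost = D*S/Q = 1246.0210
Holding cost = Q*H/2 = 944.5756
TC = 1246.0210 + 944.5756 = 2190.5966

2190.5966 $/yr


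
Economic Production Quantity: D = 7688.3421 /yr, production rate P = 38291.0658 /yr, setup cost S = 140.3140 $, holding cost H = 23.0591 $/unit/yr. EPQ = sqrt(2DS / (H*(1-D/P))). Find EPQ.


1 - D/P = 1 - 0.2008 = 0.7992
H*(1-D/P) = 18.4291
2DS = 2157564.0668
EPQ = sqrt(117073.5321) = 342.1601

342.1601 units


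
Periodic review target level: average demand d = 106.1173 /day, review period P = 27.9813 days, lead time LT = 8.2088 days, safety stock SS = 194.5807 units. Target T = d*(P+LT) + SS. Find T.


P + LT = 36.1901
d*(P+LT) = 106.1173 * 36.1901 = 3840.3957
T = 3840.3957 + 194.5807 = 4034.9764

4034.9764 units


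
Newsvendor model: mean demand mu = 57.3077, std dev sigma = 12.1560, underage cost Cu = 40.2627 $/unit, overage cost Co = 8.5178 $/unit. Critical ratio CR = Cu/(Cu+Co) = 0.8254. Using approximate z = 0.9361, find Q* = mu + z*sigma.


CR = Cu/(Cu+Co) = 40.2627/(40.2627+8.5178) = 0.8254
z = 0.9361
Q* = 57.3077 + 0.9361 * 12.1560 = 68.6869

68.6869 units


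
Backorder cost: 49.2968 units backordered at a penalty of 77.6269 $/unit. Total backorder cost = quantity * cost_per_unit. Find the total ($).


Total = 49.2968 * 77.6269 = 3826.7578

3826.7578 $


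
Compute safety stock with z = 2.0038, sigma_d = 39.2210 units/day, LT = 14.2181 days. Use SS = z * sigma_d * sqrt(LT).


sqrt(LT) = sqrt(14.2181) = 3.7707
SS = 2.0038 * 39.2210 * 3.7707 = 296.3424

296.3424 units


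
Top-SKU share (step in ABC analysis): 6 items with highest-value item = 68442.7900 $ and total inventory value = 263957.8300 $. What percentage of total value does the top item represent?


Top item = 68442.7900
Total = 263957.8300
Percentage = 68442.7900 / 263957.8300 * 100 = 25.9294

25.9294%


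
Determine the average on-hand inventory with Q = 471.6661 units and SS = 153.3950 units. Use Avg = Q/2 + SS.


Q/2 = 235.8330
Avg = 235.8330 + 153.3950 = 389.2280

389.2280 units


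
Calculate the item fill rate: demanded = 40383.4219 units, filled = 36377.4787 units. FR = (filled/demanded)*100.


FR = 36377.4787 / 40383.4219 * 100 = 90.0802

90.0802%


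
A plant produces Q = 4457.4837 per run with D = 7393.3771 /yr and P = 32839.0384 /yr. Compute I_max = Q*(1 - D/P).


D/P = 0.2251
1 - D/P = 0.7749
I_max = 4457.4837 * 0.7749 = 3453.9264

3453.9264 units


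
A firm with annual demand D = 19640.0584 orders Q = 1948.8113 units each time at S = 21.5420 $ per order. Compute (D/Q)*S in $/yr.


Number of orders = D/Q = 10.0780
Cost = 10.0780 * 21.5420 = 217.0996

217.0996 $/yr


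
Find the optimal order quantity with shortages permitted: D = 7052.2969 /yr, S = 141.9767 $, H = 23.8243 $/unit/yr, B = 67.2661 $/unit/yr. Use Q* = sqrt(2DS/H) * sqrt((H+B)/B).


sqrt(2DS/H) = 289.9204
sqrt((H+B)/B) = 1.1637
Q* = 289.9204 * 1.1637 = 337.3781

337.3781 units


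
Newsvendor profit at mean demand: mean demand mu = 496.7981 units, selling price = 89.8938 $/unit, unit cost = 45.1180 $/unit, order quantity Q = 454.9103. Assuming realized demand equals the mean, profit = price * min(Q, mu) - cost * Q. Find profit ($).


Sales at mu = min(454.9103, 496.7981) = 454.9103
Revenue = 89.8938 * 454.9103 = 40893.6155
Total cost = 45.1180 * 454.9103 = 20524.6429
Profit = 40893.6155 - 20524.6429 = 20368.9726

20368.9726 $


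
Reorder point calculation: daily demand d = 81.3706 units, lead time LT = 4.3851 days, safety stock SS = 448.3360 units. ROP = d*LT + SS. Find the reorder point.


d*LT = 81.3706 * 4.3851 = 356.8182
ROP = 356.8182 + 448.3360 = 805.1542

805.1542 units


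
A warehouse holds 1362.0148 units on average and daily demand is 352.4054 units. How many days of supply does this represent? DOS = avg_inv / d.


DOS = 1362.0148 / 352.4054 = 3.8649

3.8649 days


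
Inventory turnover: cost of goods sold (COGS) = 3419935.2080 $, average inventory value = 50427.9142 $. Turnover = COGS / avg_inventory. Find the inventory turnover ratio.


Turnover = 3419935.2080 / 50427.9142 = 67.8183

67.8183


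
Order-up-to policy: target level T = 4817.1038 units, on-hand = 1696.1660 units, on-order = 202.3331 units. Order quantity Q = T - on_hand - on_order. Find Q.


Inventory position = OH + OO = 1696.1660 + 202.3331 = 1898.4991
Q = 4817.1038 - 1898.4991 = 2918.6047

2918.6047 units


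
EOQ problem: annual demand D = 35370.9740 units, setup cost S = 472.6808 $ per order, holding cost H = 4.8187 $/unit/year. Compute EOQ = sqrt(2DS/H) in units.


2*D*S = 2 * 35370.9740 * 472.6808 = 33438360.5742
2*D*S/H = 6939290.7992
EOQ = sqrt(6939290.7992) = 2634.2534

2634.2534 units


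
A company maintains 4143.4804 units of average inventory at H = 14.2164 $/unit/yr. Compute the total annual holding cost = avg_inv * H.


Cost = 4143.4804 * 14.2164 = 58905.3748

58905.3748 $/yr


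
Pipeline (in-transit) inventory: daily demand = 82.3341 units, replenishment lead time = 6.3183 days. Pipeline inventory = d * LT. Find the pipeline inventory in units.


Pipeline = 82.3341 * 6.3183 = 520.2115

520.2115 units


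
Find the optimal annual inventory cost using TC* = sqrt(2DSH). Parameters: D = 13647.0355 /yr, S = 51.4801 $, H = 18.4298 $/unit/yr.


2*D*S*H = 25895739.7074
TC* = sqrt(25895739.7074) = 5088.7857

5088.7857 $/yr


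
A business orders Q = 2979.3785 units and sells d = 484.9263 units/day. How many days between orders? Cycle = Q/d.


Cycle = 2979.3785 / 484.9263 = 6.1440

6.1440 days


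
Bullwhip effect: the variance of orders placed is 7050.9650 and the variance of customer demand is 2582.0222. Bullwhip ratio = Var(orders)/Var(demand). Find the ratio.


BW = 7050.9650 / 2582.0222 = 2.7308

2.7308


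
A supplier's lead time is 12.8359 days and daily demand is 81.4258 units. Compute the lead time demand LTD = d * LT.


LTD = 81.4258 * 12.8359 = 1045.1734

1045.1734 units


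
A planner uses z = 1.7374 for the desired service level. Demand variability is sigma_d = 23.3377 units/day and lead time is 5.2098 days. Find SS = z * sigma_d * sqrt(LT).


sqrt(LT) = sqrt(5.2098) = 2.2825
SS = 1.7374 * 23.3377 * 2.2825 = 92.5483

92.5483 units


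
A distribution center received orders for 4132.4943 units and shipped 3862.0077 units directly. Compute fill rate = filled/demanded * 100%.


FR = 3862.0077 / 4132.4943 * 100 = 93.4546

93.4546%


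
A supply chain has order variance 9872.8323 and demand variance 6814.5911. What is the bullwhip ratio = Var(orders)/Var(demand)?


BW = 9872.8323 / 6814.5911 = 1.4488

1.4488


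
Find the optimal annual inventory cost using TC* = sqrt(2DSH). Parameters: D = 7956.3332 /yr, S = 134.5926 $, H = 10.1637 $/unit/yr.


2*D*S*H = 21767872.1705
TC* = sqrt(21767872.1705) = 4665.6052

4665.6052 $/yr


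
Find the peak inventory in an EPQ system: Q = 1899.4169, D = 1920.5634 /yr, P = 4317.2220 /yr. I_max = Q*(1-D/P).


D/P = 0.4449
1 - D/P = 0.5551
I_max = 1899.4169 * 0.5551 = 1054.4405

1054.4405 units


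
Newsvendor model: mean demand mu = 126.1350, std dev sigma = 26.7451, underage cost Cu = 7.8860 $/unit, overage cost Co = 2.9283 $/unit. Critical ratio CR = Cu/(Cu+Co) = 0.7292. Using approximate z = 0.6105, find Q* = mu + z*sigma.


CR = Cu/(Cu+Co) = 7.8860/(7.8860+2.9283) = 0.7292
z = 0.6105
Q* = 126.1350 + 0.6105 * 26.7451 = 142.4629

142.4629 units


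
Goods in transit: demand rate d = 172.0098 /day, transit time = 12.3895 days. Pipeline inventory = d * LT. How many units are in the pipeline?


Pipeline = 172.0098 * 12.3895 = 2131.1154

2131.1154 units


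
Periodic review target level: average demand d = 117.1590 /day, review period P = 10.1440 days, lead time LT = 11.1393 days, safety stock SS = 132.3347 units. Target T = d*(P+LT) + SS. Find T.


P + LT = 21.2833
d*(P+LT) = 117.1590 * 21.2833 = 2493.5301
T = 2493.5301 + 132.3347 = 2625.8648

2625.8648 units


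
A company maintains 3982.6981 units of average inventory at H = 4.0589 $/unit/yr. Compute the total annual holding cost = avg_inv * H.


Cost = 3982.6981 * 4.0589 = 16165.3733

16165.3733 $/yr


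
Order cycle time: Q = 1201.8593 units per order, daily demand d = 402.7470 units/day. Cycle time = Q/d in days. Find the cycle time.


Cycle = 1201.8593 / 402.7470 = 2.9842

2.9842 days


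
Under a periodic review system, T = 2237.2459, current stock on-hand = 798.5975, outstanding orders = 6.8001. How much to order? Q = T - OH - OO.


Inventory position = OH + OO = 798.5975 + 6.8001 = 805.3976
Q = 2237.2459 - 805.3976 = 1431.8483

1431.8483 units


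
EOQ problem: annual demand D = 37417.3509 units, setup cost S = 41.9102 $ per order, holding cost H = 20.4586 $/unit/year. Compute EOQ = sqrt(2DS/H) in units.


2*D*S = 2 * 37417.3509 * 41.9102 = 3136337.3194
2*D*S/H = 153301.6589
EOQ = sqrt(153301.6589) = 391.5376

391.5376 units


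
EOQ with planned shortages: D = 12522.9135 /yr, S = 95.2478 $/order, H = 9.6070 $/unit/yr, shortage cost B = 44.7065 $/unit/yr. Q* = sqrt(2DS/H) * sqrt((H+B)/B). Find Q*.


sqrt(2DS/H) = 498.3119
sqrt((H+B)/B) = 1.1022
Q* = 498.3119 * 1.1022 = 549.2497

549.2497 units


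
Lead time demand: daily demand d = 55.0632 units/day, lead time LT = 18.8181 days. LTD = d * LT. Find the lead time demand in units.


LTD = 55.0632 * 18.8181 = 1036.1848

1036.1848 units


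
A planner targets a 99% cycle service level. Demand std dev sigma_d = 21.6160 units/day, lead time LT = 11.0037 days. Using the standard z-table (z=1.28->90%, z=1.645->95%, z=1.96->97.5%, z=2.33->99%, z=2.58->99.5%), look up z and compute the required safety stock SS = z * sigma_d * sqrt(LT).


From the table, SL = 99% corresponds to z = 2.33
sqrt(LT) = sqrt(11.0037) = 3.3172
SS = 2.33 * 21.6160 * 3.3172 = 167.0708

167.0708 units


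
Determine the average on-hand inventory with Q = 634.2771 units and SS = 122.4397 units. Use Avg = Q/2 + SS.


Q/2 = 317.1386
Avg = 317.1386 + 122.4397 = 439.5783

439.5783 units


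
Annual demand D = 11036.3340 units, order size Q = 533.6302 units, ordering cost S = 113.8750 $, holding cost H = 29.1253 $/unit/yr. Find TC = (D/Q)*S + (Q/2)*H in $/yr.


Ordering cost = D*S/Q = 2355.1188
Holding cost = Q*H/2 = 7771.0698
TC = 2355.1188 + 7771.0698 = 10126.1887

10126.1887 $/yr


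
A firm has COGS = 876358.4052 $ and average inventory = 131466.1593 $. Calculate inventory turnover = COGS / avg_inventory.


Turnover = 876358.4052 / 131466.1593 = 6.6660

6.6660


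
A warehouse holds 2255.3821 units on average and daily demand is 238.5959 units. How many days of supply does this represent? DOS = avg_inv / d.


DOS = 2255.3821 / 238.5959 = 9.4527

9.4527 days


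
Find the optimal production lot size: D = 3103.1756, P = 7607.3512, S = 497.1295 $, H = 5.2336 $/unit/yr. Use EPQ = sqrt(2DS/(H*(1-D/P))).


1 - D/P = 1 - 0.4079 = 0.5921
H*(1-D/P) = 3.0987
2DS = 3085360.2689
EPQ = sqrt(995688.5400) = 997.8419

997.8419 units


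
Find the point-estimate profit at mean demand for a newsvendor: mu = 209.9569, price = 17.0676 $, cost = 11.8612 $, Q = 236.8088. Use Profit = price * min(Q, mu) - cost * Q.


Sales at mu = min(236.8088, 209.9569) = 209.9569
Revenue = 17.0676 * 209.9569 = 3583.4604
Total cost = 11.8612 * 236.8088 = 2808.8365
Profit = 3583.4604 - 2808.8365 = 774.6238

774.6238 $


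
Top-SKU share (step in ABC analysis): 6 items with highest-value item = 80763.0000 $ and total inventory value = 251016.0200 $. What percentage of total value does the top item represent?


Top item = 80763.0000
Total = 251016.0200
Percentage = 80763.0000 / 251016.0200 * 100 = 32.1744

32.1744%


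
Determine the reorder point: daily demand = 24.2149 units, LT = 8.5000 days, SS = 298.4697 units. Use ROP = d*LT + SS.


d*LT = 24.2149 * 8.5000 = 205.8267
ROP = 205.8267 + 298.4697 = 504.2963

504.2963 units


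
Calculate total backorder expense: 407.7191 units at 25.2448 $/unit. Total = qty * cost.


Total = 407.7191 * 25.2448 = 10292.7871

10292.7871 $


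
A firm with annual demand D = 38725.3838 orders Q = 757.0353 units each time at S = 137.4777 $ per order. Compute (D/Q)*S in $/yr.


Number of orders = D/Q = 51.1540
Cost = 51.1540 * 137.4777 = 7032.5343

7032.5343 $/yr


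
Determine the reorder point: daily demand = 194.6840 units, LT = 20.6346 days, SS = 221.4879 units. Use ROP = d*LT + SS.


d*LT = 194.6840 * 20.6346 = 4017.2265
ROP = 4017.2265 + 221.4879 = 4238.7144

4238.7144 units


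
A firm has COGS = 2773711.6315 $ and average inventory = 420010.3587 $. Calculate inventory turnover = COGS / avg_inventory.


Turnover = 2773711.6315 / 420010.3587 = 6.6039

6.6039


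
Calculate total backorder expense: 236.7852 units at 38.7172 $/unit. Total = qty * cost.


Total = 236.7852 * 38.7172 = 9167.6599

9167.6599 $


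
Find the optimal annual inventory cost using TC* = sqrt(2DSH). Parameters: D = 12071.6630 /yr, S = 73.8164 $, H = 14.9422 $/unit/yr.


2*D*S*H = 26629591.5171
TC* = sqrt(26629591.5171) = 5160.3868

5160.3868 $/yr


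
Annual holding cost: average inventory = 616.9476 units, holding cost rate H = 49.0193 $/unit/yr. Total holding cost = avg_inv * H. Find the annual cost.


Cost = 616.9476 * 49.0193 = 30242.3395

30242.3395 $/yr


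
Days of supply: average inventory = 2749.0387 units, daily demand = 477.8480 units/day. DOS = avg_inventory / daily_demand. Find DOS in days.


DOS = 2749.0387 / 477.8480 = 5.7530

5.7530 days


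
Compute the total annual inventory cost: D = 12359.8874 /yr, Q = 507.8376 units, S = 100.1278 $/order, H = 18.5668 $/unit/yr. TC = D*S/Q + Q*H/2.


Ordering cost = D*S/Q = 2436.9372
Holding cost = Q*H/2 = 4714.4596
TC = 2436.9372 + 4714.4596 = 7151.3968

7151.3968 $/yr


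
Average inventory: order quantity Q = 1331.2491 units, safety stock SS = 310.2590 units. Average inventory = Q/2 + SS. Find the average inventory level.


Q/2 = 665.6245
Avg = 665.6245 + 310.2590 = 975.8836

975.8836 units


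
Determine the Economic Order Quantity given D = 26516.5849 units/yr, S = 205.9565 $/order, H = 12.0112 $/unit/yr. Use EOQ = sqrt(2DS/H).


2*D*S = 2 * 26516.5849 * 205.9565 = 10922526.0359
2*D*S/H = 909361.7653
EOQ = sqrt(909361.7653) = 953.6046

953.6046 units


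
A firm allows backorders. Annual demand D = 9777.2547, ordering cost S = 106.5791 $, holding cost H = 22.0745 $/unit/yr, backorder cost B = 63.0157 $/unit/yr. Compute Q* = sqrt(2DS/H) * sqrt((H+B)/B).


sqrt(2DS/H) = 307.2657
sqrt((H+B)/B) = 1.1620
Q* = 307.2657 * 1.1620 = 357.0503

357.0503 units


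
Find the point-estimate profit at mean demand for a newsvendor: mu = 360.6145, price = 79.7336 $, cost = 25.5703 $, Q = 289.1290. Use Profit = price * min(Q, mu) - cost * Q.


Sales at mu = min(289.1290, 360.6145) = 289.1290
Revenue = 79.7336 * 289.1290 = 23053.2960
Total cost = 25.5703 * 289.1290 = 7393.1153
Profit = 23053.2960 - 7393.1153 = 15660.1808

15660.1808 $


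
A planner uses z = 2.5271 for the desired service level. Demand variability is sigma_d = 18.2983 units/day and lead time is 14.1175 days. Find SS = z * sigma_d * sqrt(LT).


sqrt(LT) = sqrt(14.1175) = 3.7573
SS = 2.5271 * 18.2983 * 3.7573 = 173.7449

173.7449 units


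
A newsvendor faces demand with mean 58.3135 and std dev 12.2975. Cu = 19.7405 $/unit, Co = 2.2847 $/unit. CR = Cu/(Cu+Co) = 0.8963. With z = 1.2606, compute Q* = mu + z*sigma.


CR = Cu/(Cu+Co) = 19.7405/(19.7405+2.2847) = 0.8963
z = 1.2606
Q* = 58.3135 + 1.2606 * 12.2975 = 73.8157

73.8157 units


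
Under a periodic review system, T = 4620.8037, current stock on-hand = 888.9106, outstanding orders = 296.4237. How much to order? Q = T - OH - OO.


Inventory position = OH + OO = 888.9106 + 296.4237 = 1185.3343
Q = 4620.8037 - 1185.3343 = 3435.4694

3435.4694 units


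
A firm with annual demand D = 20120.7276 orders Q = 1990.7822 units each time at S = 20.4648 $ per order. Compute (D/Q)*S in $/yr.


Number of orders = D/Q = 10.1069
Cost = 10.1069 * 20.4648 = 206.8366

206.8366 $/yr


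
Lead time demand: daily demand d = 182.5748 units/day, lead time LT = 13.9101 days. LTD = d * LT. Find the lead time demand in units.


LTD = 182.5748 * 13.9101 = 2539.6337

2539.6337 units


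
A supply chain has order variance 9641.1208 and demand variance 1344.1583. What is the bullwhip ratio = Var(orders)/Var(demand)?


BW = 9641.1208 / 1344.1583 = 7.1726

7.1726


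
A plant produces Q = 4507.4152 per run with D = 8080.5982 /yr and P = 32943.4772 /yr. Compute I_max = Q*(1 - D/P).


D/P = 0.2453
1 - D/P = 0.7547
I_max = 4507.4152 * 0.7547 = 3401.8060

3401.8060 units


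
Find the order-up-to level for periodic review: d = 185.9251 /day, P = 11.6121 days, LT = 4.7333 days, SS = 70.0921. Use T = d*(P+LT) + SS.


P + LT = 16.3454
d*(P+LT) = 185.9251 * 16.3454 = 3039.0201
T = 3039.0201 + 70.0921 = 3109.1122

3109.1122 units


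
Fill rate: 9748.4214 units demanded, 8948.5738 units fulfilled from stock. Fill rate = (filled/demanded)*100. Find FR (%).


FR = 8948.5738 / 9748.4214 * 100 = 91.7951

91.7951%


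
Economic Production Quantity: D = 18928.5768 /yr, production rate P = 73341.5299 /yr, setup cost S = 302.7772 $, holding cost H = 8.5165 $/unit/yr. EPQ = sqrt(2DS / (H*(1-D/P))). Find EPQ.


1 - D/P = 1 - 0.2581 = 0.7419
H*(1-D/P) = 6.3185
2DS = 11462282.9670
EPQ = sqrt(1814085.0460) = 1346.8797

1346.8797 units


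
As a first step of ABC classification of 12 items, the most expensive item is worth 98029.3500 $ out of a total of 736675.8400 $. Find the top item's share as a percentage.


Top item = 98029.3500
Total = 736675.8400
Percentage = 98029.3500 / 736675.8400 * 100 = 13.3070

13.3070%


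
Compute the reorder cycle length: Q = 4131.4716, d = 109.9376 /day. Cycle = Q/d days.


Cycle = 4131.4716 / 109.9376 = 37.5802

37.5802 days


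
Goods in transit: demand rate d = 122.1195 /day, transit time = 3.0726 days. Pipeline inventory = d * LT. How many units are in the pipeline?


Pipeline = 122.1195 * 3.0726 = 375.2244

375.2244 units


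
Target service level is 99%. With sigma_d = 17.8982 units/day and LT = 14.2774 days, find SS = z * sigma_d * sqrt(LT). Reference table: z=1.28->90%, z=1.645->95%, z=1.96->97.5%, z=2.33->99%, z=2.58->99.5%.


From the table, SL = 99% corresponds to z = 2.33
sqrt(LT) = sqrt(14.2774) = 3.7785
SS = 2.33 * 17.8982 * 3.7785 = 157.5759

157.5759 units


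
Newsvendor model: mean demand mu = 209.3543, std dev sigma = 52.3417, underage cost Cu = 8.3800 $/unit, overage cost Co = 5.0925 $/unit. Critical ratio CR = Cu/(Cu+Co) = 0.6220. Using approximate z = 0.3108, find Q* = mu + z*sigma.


CR = Cu/(Cu+Co) = 8.3800/(8.3800+5.0925) = 0.6220
z = 0.3108
Q* = 209.3543 + 0.3108 * 52.3417 = 225.6221

225.6221 units


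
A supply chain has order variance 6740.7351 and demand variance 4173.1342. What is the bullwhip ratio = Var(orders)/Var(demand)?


BW = 6740.7351 / 4173.1342 = 1.6153

1.6153


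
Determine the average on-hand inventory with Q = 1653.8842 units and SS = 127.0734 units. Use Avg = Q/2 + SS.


Q/2 = 826.9421
Avg = 826.9421 + 127.0734 = 954.0155

954.0155 units


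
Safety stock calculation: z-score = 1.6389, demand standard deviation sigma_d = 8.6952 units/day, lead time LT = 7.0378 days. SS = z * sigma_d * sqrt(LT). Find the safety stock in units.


sqrt(LT) = sqrt(7.0378) = 2.6529
SS = 1.6389 * 8.6952 * 2.6529 = 37.8051

37.8051 units


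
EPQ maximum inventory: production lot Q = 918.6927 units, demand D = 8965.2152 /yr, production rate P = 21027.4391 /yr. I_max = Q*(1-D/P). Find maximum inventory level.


D/P = 0.4264
1 - D/P = 0.5736
I_max = 918.6927 * 0.5736 = 527.0008

527.0008 units


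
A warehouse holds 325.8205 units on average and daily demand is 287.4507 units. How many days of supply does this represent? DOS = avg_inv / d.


DOS = 325.8205 / 287.4507 = 1.1335

1.1335 days


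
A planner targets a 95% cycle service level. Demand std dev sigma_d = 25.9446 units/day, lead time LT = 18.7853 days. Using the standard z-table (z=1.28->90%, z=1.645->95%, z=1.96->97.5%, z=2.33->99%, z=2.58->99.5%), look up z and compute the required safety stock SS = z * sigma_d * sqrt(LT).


From the table, SL = 95% corresponds to z = 1.645
sqrt(LT) = sqrt(18.7853) = 4.3342
SS = 1.645 * 25.9446 * 4.3342 = 184.9788

184.9788 units


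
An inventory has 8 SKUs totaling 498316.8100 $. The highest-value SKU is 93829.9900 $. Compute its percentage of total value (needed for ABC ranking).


Top item = 93829.9900
Total = 498316.8100
Percentage = 93829.9900 / 498316.8100 * 100 = 18.8294

18.8294%


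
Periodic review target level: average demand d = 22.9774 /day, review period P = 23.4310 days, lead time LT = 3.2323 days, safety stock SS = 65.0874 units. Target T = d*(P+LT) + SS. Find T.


P + LT = 26.6633
d*(P+LT) = 22.9774 * 26.6633 = 612.6533
T = 612.6533 + 65.0874 = 677.7407

677.7407 units


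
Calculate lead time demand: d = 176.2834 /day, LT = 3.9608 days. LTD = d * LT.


LTD = 176.2834 * 3.9608 = 698.2233

698.2233 units


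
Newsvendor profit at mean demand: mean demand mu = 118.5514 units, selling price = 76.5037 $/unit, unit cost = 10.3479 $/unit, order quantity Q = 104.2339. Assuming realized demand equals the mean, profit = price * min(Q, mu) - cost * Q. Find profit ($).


Sales at mu = min(104.2339, 118.5514) = 104.2339
Revenue = 76.5037 * 104.2339 = 7974.2790
Total cost = 10.3479 * 104.2339 = 1078.6020
Profit = 7974.2790 - 1078.6020 = 6895.6770

6895.6770 $


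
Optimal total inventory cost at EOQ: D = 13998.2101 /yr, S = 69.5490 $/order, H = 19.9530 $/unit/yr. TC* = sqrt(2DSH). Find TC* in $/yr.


2*D*S*H = 38850945.7875
TC* = sqrt(38850945.7875) = 6233.0527

6233.0527 $/yr


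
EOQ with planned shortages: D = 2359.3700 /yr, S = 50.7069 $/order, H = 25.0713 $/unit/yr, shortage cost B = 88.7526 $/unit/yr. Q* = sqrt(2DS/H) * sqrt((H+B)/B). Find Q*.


sqrt(2DS/H) = 97.6918
sqrt((H+B)/B) = 1.1325
Q* = 97.6918 * 1.1325 = 110.6329

110.6329 units


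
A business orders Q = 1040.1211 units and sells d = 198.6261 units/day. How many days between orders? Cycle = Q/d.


Cycle = 1040.1211 / 198.6261 = 5.2366

5.2366 days


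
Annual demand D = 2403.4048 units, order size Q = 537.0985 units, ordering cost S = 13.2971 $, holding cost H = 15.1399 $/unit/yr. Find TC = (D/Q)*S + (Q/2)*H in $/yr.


Ordering cost = D*S/Q = 59.5018
Holding cost = Q*H/2 = 4065.8088
TC = 59.5018 + 4065.8088 = 4125.3106

4125.3106 $/yr


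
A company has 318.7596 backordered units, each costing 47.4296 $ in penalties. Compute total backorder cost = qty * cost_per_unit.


Total = 318.7596 * 47.4296 = 15118.6403

15118.6403 $


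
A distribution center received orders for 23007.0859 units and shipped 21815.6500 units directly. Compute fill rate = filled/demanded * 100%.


FR = 21815.6500 / 23007.0859 * 100 = 94.8214

94.8214%


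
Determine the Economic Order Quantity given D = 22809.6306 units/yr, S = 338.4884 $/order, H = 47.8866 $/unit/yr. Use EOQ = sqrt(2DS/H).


2*D*S = 2 * 22809.6306 * 338.4884 = 15441590.7328
2*D*S/H = 322461.6225
EOQ = sqrt(322461.6225) = 567.8570

567.8570 units


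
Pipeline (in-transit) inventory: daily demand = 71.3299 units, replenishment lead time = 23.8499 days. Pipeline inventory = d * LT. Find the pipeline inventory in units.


Pipeline = 71.3299 * 23.8499 = 1701.2110

1701.2110 units


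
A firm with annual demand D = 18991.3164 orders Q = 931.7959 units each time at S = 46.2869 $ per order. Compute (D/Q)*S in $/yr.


Number of orders = D/Q = 20.3814
Cost = 20.3814 * 46.2869 = 943.3924

943.3924 $/yr


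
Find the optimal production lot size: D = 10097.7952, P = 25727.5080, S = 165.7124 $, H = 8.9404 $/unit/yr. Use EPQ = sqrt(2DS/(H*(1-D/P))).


1 - D/P = 1 - 0.3925 = 0.6075
H*(1-D/P) = 5.4314
2DS = 3346659.7546
EPQ = sqrt(616171.1147) = 784.9657

784.9657 units


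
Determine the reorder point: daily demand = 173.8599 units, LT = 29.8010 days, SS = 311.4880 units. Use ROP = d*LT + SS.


d*LT = 173.8599 * 29.8010 = 5181.1989
ROP = 5181.1989 + 311.4880 = 5492.6869

5492.6869 units


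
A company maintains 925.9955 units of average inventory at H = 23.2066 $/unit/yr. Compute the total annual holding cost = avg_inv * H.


Cost = 925.9955 * 23.2066 = 21489.2072

21489.2072 $/yr


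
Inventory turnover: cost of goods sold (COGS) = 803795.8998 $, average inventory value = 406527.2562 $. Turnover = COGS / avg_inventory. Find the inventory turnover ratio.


Turnover = 803795.8998 / 406527.2562 = 1.9772

1.9772


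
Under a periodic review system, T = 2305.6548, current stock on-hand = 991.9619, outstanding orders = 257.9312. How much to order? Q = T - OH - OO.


Inventory position = OH + OO = 991.9619 + 257.9312 = 1249.8931
Q = 2305.6548 - 1249.8931 = 1055.7617

1055.7617 units


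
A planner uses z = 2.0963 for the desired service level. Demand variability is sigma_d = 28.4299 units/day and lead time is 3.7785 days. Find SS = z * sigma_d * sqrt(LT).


sqrt(LT) = sqrt(3.7785) = 1.9438
SS = 2.0963 * 28.4299 * 1.9438 = 115.8480

115.8480 units


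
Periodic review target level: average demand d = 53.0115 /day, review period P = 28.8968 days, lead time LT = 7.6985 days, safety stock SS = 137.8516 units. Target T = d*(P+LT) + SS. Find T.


P + LT = 36.5953
d*(P+LT) = 53.0115 * 36.5953 = 1939.9717
T = 1939.9717 + 137.8516 = 2077.8233

2077.8233 units


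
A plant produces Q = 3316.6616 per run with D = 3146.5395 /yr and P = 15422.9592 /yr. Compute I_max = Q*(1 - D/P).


D/P = 0.2040
1 - D/P = 0.7960
I_max = 3316.6616 * 0.7960 = 2640.0076

2640.0076 units


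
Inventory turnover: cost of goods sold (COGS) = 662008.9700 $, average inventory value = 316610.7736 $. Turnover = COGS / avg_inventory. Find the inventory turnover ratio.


Turnover = 662008.9700 / 316610.7736 = 2.0909

2.0909


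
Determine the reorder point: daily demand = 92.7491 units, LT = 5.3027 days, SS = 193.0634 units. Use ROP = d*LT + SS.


d*LT = 92.7491 * 5.3027 = 491.8207
ROP = 491.8207 + 193.0634 = 684.8841

684.8841 units


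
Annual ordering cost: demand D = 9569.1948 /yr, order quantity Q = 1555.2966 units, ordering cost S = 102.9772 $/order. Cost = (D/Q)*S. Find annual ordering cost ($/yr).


Number of orders = D/Q = 6.1526
Cost = 6.1526 * 102.9772 = 633.5826

633.5826 $/yr


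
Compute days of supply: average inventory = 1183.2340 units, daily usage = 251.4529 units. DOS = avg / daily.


DOS = 1183.2340 / 251.4529 = 4.7056

4.7056 days


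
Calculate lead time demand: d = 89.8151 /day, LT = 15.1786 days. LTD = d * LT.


LTD = 89.8151 * 15.1786 = 1363.2675

1363.2675 units


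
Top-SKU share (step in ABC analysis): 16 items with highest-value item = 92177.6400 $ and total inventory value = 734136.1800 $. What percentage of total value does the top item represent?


Top item = 92177.6400
Total = 734136.1800
Percentage = 92177.6400 / 734136.1800 * 100 = 12.5559

12.5559%


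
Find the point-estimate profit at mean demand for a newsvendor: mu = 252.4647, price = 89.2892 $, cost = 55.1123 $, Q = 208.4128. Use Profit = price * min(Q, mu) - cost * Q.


Sales at mu = min(208.4128, 252.4647) = 208.4128
Revenue = 89.2892 * 208.4128 = 18609.0122
Total cost = 55.1123 * 208.4128 = 11486.1088
Profit = 18609.0122 - 11486.1088 = 7122.9034

7122.9034 $


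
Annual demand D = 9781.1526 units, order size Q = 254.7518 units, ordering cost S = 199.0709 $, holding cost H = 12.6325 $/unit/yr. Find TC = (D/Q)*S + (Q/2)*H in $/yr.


Ordering cost = D*S/Q = 7643.2938
Holding cost = Q*H/2 = 1609.0761
TC = 7643.2938 + 1609.0761 = 9252.3698

9252.3698 $/yr


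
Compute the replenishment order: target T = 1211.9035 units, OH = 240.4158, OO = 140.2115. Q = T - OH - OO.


Inventory position = OH + OO = 240.4158 + 140.2115 = 380.6273
Q = 1211.9035 - 380.6273 = 831.2762

831.2762 units


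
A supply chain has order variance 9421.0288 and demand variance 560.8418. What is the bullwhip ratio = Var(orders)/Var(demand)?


BW = 9421.0288 / 560.8418 = 16.7980

16.7980


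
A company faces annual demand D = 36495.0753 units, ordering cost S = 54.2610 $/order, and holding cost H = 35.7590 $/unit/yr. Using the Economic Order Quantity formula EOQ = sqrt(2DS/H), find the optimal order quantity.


2*D*S = 2 * 36495.0753 * 54.2610 = 3960518.5617
2*D*S/H = 110755.8534
EOQ = sqrt(110755.8534) = 332.8000

332.8000 units


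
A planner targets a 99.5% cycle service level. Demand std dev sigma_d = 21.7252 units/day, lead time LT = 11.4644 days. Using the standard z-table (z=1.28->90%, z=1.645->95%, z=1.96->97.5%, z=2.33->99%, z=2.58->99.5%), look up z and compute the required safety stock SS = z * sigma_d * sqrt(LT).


From the table, SL = 99.5% corresponds to z = 2.58
sqrt(LT) = sqrt(11.4644) = 3.3859
SS = 2.58 * 21.7252 * 3.3859 = 189.7838

189.7838 units


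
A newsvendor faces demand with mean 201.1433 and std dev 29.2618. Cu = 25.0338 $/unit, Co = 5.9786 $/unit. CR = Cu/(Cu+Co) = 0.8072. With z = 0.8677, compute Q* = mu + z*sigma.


CR = Cu/(Cu+Co) = 25.0338/(25.0338+5.9786) = 0.8072
z = 0.8677
Q* = 201.1433 + 0.8677 * 29.2618 = 226.5338

226.5338 units


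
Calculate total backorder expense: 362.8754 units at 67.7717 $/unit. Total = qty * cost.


Total = 362.8754 * 67.7717 = 24592.6827

24592.6827 $


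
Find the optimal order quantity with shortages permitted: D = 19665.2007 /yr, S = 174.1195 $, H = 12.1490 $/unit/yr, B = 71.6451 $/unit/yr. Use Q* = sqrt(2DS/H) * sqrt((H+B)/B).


sqrt(2DS/H) = 750.7885
sqrt((H+B)/B) = 1.0815
Q* = 750.7885 * 1.0815 = 811.9534

811.9534 units


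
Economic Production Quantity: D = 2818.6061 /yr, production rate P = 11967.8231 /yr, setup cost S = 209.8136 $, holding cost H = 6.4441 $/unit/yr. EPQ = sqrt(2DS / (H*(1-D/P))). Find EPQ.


1 - D/P = 1 - 0.2355 = 0.7645
H*(1-D/P) = 4.9264
2DS = 1182763.7856
EPQ = sqrt(240086.0798) = 489.9858

489.9858 units


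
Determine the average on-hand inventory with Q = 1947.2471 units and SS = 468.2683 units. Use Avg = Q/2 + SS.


Q/2 = 973.6236
Avg = 973.6236 + 468.2683 = 1441.8918

1441.8918 units


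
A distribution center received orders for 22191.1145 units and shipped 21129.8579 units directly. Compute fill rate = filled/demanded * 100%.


FR = 21129.8579 / 22191.1145 * 100 = 95.2177

95.2177%


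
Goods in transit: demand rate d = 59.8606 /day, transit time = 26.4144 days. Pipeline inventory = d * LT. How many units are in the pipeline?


Pipeline = 59.8606 * 26.4144 = 1581.1818

1581.1818 units


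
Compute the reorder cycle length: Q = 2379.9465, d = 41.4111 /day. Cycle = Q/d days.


Cycle = 2379.9465 / 41.4111 = 57.4712

57.4712 days


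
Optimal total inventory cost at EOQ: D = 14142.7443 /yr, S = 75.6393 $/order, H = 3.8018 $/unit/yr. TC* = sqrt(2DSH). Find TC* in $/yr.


2*D*S*H = 8133930.4101
TC* = sqrt(8133930.4101) = 2852.0046

2852.0046 $/yr


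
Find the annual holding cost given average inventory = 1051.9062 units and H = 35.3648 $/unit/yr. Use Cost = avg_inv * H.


Cost = 1051.9062 * 35.3648 = 37200.4524

37200.4524 $/yr


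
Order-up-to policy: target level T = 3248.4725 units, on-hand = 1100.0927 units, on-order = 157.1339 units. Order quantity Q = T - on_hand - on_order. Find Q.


Inventory position = OH + OO = 1100.0927 + 157.1339 = 1257.2266
Q = 3248.4725 - 1257.2266 = 1991.2459

1991.2459 units


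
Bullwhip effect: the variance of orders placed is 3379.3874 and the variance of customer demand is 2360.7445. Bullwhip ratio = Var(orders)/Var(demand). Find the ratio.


BW = 3379.3874 / 2360.7445 = 1.4315

1.4315


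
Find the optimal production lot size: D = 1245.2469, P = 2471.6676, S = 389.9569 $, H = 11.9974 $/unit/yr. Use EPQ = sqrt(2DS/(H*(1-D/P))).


1 - D/P = 1 - 0.5038 = 0.4962
H*(1-D/P) = 5.9530
2DS = 971185.2417
EPQ = sqrt(163141.9045) = 403.9083

403.9083 units


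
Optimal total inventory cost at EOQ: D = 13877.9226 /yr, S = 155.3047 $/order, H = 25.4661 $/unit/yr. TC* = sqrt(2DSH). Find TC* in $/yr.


2*D*S*H = 109774507.1189
TC* = sqrt(109774507.1189) = 10477.3330

10477.3330 $/yr


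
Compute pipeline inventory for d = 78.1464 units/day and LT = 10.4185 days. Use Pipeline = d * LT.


Pipeline = 78.1464 * 10.4185 = 814.1683

814.1683 units


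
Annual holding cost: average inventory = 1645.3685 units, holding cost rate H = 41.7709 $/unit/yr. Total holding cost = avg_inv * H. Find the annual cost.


Cost = 1645.3685 * 41.7709 = 68728.5231

68728.5231 $/yr


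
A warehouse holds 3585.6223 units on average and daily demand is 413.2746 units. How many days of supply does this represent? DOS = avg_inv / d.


DOS = 3585.6223 / 413.2746 = 8.6761

8.6761 days


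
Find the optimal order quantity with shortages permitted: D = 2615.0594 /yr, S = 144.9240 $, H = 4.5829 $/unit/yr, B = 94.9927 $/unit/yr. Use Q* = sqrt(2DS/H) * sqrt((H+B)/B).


sqrt(2DS/H) = 406.6827
sqrt((H+B)/B) = 1.0238
Q* = 406.6827 * 1.0238 = 416.3773

416.3773 units


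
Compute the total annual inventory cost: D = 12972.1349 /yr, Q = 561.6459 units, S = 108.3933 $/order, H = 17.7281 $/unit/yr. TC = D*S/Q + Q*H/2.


Ordering cost = D*S/Q = 2503.5214
Holding cost = Q*H/2 = 4978.4573
TC = 2503.5214 + 4978.4573 = 7481.9787

7481.9787 $/yr


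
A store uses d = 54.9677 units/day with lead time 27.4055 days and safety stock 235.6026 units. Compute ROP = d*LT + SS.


d*LT = 54.9677 * 27.4055 = 1506.4173
ROP = 1506.4173 + 235.6026 = 1742.0199

1742.0199 units


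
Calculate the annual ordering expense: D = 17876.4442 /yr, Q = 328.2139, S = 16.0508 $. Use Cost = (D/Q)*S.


Number of orders = D/Q = 54.4658
Cost = 54.4658 * 16.0508 = 874.2202

874.2202 $/yr


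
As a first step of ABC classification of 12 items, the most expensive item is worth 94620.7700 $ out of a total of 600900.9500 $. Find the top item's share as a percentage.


Top item = 94620.7700
Total = 600900.9500
Percentage = 94620.7700 / 600900.9500 * 100 = 15.7465

15.7465%


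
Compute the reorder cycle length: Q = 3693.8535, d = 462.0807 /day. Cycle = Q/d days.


Cycle = 3693.8535 / 462.0807 = 7.9940

7.9940 days


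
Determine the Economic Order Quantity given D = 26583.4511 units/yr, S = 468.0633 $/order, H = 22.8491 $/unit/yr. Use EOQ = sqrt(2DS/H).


2*D*S = 2 * 26583.4511 * 468.0633 = 24885475.6945
2*D*S/H = 1089122.7967
EOQ = sqrt(1089122.7967) = 1043.6105

1043.6105 units


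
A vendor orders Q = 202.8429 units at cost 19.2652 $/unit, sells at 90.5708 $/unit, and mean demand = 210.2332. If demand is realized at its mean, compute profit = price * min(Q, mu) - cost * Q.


Sales at mu = min(202.8429, 210.2332) = 202.8429
Revenue = 90.5708 * 202.8429 = 18371.6437
Total cost = 19.2652 * 202.8429 = 3907.8090
Profit = 18371.6437 - 3907.8090 = 14463.8347

14463.8347 $


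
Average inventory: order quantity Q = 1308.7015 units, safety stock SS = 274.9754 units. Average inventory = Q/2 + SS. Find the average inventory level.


Q/2 = 654.3507
Avg = 654.3507 + 274.9754 = 929.3261

929.3261 units


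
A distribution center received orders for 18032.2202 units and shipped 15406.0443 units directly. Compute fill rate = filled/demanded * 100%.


FR = 15406.0443 / 18032.2202 * 100 = 85.4362

85.4362%
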